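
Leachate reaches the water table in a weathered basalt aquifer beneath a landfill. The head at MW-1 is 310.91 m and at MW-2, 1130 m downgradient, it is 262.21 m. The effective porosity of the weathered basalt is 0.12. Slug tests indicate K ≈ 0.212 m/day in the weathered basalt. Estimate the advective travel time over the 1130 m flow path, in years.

Hydraulic gradient i = (310.91 − 262.21) / 1130 = 48.7 / 1130 = 0.04310.
Darcy flux q = K · i = 0.2120 × 0.04310 = 0.009137 m/day.
Seepage velocity v = q / n_e = 0.009137 / 0.12 = 0.07614 m/day.
Travel time t = L / v = 1130 / 0.07614 = 14841 days = 40.63 years.

40.6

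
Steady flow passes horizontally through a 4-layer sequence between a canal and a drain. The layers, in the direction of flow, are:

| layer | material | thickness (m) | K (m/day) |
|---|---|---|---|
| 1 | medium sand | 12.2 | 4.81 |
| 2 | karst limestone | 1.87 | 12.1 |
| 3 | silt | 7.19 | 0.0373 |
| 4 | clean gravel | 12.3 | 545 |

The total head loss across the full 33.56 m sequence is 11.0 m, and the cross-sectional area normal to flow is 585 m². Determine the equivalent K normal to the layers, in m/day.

0.172

Flow is perpendicular to layering, so the layers act in series and the equivalent K is the thickness-weighted harmonic mean.
Total thickness L = 12.2 + 1.87 + 7.19 + 12.3 = 33.56 m.
Σ(b_i/K_i) = 12.2/4.81 + 1.87/12.1 + 7.19/0.0373 + 12.3/545 = 195.5 d.
K_eq = L / Σ(b_i/K_i) = 33.56 / 195.5 = 0.1717 m/day.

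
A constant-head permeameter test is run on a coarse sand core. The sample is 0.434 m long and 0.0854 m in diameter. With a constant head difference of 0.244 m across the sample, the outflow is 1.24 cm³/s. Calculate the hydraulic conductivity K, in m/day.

Cross-sectional area A = π·(d/2)² = π × (0.0854/2)² = 0.005728 m².
Convert discharge: 1.24 cm³/s = 1.240e-06 m³/s.
Darcy's law rearranged: K = Q·L / (A·Δh) = 1.240e-06 × 0.434 / (0.005728 × 0.244) = 0.0003850 m/s = 33.27 m/day.

33.3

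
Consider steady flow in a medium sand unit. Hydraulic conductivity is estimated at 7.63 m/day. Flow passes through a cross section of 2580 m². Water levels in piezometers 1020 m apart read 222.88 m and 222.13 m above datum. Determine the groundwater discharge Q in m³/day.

Hydraulic gradient i = (222.88 − 222.13) / 1020 = 0.75 / 1020 = 0.0007353.
Darcy's law: Q = K · A · i = 7.630 × 2580 × 0.0007353 = 14.47 m³/day.

14.5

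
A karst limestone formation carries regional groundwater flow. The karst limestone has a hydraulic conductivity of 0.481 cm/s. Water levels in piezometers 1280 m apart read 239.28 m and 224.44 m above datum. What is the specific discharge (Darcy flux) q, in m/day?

4.82

Convert K: 0.481 cm/s × 864 = 415.6 m/day.
Hydraulic gradient i = (239.28 − 224.44) / 1280 = 14.84 / 1280 = 0.01159.
Specific discharge q = K · i = 415.6 × 0.01159 = 4.818 m/day.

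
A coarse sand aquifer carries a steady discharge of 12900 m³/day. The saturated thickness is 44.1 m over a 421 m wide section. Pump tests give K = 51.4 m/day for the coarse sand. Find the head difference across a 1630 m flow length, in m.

Cross-sectional area A = 421 × 44.1 = 18566 m².
From Q = K·A·i, i = Q / (K·A) = 12900 / (51.40 × 18566) = 0.01352.
Head loss Δh = i · L = 0.01352 × 1630 = 22.03 m.

22.0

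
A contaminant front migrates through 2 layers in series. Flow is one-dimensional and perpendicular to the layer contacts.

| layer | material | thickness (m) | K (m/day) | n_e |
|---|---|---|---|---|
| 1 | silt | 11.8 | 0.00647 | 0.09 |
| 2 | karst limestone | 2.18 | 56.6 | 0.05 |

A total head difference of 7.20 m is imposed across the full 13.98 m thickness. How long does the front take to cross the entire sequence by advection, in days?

With flow normal to the layers, continuity requires the same specific discharge q through every layer.
Σ(b_i/K_i) = 11.8/0.00647 + 2.18/56.6 = 1824 d.
q = Δh / Σ(b_i/K_i) = 7.20 / 1824 = 0.003948 m/day.
In each layer the seepage velocity is v_i = q/n_i, so the layer transit time is t_i = b_i·n_i / q:
  layer 1 (silt): t_1 = 11.8 × 0.09 / 0.003948 = 269.0 d
  layer 2 (karst limestone): t_2 = 2.18 × 0.05 / 0.003948 = 27.61 d
Total t = Σ t_i = 296.6 days.

297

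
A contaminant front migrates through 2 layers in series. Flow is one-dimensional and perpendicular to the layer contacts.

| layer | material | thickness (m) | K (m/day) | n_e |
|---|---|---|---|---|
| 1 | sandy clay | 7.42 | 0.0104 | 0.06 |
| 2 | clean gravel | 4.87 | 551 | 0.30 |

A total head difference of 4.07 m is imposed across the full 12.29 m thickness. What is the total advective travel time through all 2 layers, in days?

With flow normal to the layers, continuity requires the same specific discharge q through every layer.
Σ(b_i/K_i) = 7.42/0.0104 + 4.87/551 = 713.5 d.
q = Δh / Σ(b_i/K_i) = 4.07 / 713.5 = 0.005705 m/day.
In each layer the seepage velocity is v_i = q/n_i, so the layer transit time is t_i = b_i·n_i / q:
  layer 1 (sandy clay): t_1 = 7.42 × 0.06 / 0.005705 = 78.04 d
  layer 2 (clean gravel): t_2 = 4.87 × 0.30 / 0.005705 = 256.1 d
Total t = Σ t_i = 334.2 days.

334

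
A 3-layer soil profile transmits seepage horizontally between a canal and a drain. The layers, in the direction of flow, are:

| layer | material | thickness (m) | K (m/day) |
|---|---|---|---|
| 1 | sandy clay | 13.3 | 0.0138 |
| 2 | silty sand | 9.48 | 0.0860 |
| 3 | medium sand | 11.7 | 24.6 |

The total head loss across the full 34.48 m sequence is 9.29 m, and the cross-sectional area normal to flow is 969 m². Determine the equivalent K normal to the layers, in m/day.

0.0321

Flow is perpendicular to layering, so the layers act in series and the equivalent K is the thickness-weighted harmonic mean.
Total thickness L = 13.3 + 9.48 + 11.7 = 34.48 m.
Σ(b_i/K_i) = 13.3/0.0138 + 9.48/0.0860 + 11.7/24.6 = 1074 d.
K_eq = L / Σ(b_i/K_i) = 34.48 / 1074 = 0.03209 m/day.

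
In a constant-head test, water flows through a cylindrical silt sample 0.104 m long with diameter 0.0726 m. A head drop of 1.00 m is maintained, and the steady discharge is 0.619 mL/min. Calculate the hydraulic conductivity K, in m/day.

Cross-sectional area A = π·(d/2)² = π × (0.0726/2)² = 0.004140 m².
Convert discharge: 0.619 mL/min = 1.032e-08 m³/s.
Darcy's law rearranged: K = Q·L / (A·Δh) = 1.032e-08 × 0.104 / (0.004140 × 1.00) = 2.592e-07 m/s = 0.02239 m/day.

0.0224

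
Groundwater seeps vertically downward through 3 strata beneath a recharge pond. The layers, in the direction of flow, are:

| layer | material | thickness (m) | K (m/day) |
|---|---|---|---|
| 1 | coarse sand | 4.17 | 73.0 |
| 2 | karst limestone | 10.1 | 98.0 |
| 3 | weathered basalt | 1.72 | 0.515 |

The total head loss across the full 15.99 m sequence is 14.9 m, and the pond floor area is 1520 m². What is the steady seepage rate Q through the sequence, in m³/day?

6470

Flow is perpendicular to layering, so the layers act in series and the equivalent K is the thickness-weighted harmonic mean.
Total thickness L = 4.17 + 10.1 + 1.72 = 15.99 m.
Σ(b_i/K_i) = 4.17/73.0 + 10.1/98.0 + 1.72/0.515 = 3.500 d.
K_eq = L / Σ(b_i/K_i) = 15.99 / 3.500 = 4.569 m/day.
Q = K_eq · A · (Δh/L) = 4.569 × 1520 × (14.9/15.99) = 6471 m³/day.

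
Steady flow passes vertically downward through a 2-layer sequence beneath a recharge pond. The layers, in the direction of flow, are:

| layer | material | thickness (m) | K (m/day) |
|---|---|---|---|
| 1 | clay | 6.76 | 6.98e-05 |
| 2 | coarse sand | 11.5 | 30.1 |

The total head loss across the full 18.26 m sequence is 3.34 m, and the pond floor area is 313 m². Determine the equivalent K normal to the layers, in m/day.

0.000189

Flow is perpendicular to layering, so the layers act in series and the equivalent K is the thickness-weighted harmonic mean.
Total thickness L = 6.76 + 11.5 = 18.26 m.
Σ(b_i/K_i) = 6.76/6.98e-05 + 11.5/30.1 = 96849 d.
K_eq = L / Σ(b_i/K_i) = 18.26 / 96849 = 0.0001885 m/day.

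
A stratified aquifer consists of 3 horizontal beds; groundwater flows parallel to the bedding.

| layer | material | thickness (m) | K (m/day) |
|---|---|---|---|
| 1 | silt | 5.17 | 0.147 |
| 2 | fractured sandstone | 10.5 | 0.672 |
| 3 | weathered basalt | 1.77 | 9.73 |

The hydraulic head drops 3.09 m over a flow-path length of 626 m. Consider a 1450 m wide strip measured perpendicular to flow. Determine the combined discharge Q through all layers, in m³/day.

179

Flow is parallel to layering, so each bed carries its own Darcy discharge and the transmissivities add.
Σ(K_i·b_i) = 0.147×5.17 + 0.672×10.5 + 9.73×1.77 = 25.04 m²/day.
Hydraulic gradient i = Δh / L = 3.09 / 626 = 0.004936.
Q = Σ(K_i·b_i) · W · i = 25.04 × 1450 × 0.004936 = 179.2 m³/day.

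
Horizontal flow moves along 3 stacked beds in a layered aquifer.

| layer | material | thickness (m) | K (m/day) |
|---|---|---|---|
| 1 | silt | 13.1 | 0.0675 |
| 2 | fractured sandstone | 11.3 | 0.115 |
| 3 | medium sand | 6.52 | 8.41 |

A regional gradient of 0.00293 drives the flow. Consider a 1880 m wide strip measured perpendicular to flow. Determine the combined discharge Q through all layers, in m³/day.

Flow is parallel to layering, so each bed carries its own Darcy discharge and the transmissivities add.
Σ(K_i·b_i) = 0.0675×13.1 + 0.115×11.3 + 8.41×6.52 = 57.02 m²/day.
Hydraulic gradient i = 0.00293.
Q = Σ(K_i·b_i) · W · i = 57.02 × 1880 × 0.002930 = 314.1 m³/day.

314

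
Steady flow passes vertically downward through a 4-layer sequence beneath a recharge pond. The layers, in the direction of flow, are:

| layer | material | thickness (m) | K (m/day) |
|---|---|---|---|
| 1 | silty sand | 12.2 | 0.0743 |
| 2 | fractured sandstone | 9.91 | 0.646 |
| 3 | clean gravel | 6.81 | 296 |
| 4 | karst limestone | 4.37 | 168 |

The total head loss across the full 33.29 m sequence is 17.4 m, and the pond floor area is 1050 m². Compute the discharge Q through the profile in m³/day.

102

Flow is perpendicular to layering, so the layers act in series and the equivalent K is the thickness-weighted harmonic mean.
Total thickness L = 12.2 + 9.91 + 6.81 + 4.37 = 33.29 m.
Σ(b_i/K_i) = 12.2/0.0743 + 9.91/0.646 + 6.81/296 + 4.37/168 = 179.6 d.
K_eq = L / Σ(b_i/K_i) = 33.29 / 179.6 = 0.1854 m/day.
Q = K_eq · A · (Δh/L) = 0.1854 × 1050 × (17.4/33.29) = 101.7 m³/day.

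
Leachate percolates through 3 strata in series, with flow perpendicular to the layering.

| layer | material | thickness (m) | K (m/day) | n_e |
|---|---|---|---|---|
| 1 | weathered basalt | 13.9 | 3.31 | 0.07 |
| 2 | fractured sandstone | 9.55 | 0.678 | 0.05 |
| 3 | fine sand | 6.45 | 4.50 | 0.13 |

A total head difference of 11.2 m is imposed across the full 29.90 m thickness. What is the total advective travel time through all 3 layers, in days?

4.03

With flow normal to the layers, continuity requires the same specific discharge q through every layer.
Σ(b_i/K_i) = 13.9/3.31 + 9.55/0.678 + 6.45/4.50 = 19.72 d.
q = Δh / Σ(b_i/K_i) = 11.2 / 19.72 = 0.5680 m/day.
In each layer the seepage velocity is v_i = q/n_i, so the layer transit time is t_i = b_i·n_i / q:
  layer 1 (weathered basalt): t_1 = 13.9 × 0.07 / 0.5680 = 1.713 d
  layer 2 (fractured sandstone): t_2 = 9.55 × 0.05 / 0.5680 = 0.8407 d
  layer 3 (fine sand): t_3 = 6.45 × 0.13 / 0.5680 = 1.476 d
Total t = Σ t_i = 4.030 days.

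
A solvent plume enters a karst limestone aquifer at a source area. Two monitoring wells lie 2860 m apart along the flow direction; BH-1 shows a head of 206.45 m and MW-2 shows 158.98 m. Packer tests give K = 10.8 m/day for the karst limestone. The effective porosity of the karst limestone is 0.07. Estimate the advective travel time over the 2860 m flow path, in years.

Hydraulic gradient i = (206.45 − 158.98) / 2860 = 47.47 / 2860 = 0.01660.
Darcy flux q = K · i = 10.80 × 0.01660 = 0.1793 m/day.
Seepage velocity v = q / n_e = 0.1793 / 0.07 = 2.561 m/day.
Travel time t = L / v = 2860 / 2.561 = 1117 days = 3.058 years.

3.06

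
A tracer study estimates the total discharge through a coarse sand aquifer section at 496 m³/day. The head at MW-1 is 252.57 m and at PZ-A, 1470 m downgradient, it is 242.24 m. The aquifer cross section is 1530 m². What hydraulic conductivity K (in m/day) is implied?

Hydraulic gradient i = (252.57 − 242.24) / 1470 = 10.33 / 1470 = 0.007027.
From Q = K·A·i, K = Q / (A·i) = 496 / (1530 × 0.007027) = 46.13 m/day.

46.1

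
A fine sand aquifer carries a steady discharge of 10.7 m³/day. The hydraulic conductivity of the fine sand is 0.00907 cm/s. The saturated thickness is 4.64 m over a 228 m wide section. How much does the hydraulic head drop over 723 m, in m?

0.933

Convert K: 0.00907 cm/s × 864 = 7.836 m/day.
Cross-sectional area A = 228 × 4.64 = 1058 m².
From Q = K·A·i, i = Q / (K·A) = 10.7 / (7.836 × 1058) = 0.001291.
Head loss Δh = i · L = 0.001291 × 723 = 0.9331 m.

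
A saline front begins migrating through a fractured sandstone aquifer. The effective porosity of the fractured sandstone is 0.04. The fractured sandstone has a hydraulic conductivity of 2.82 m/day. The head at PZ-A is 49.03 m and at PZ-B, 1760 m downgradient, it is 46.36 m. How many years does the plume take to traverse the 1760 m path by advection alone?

45.1

Hydraulic gradient i = (49.03 − 46.36) / 1760 = 2.67 / 1760 = 0.001517.
Darcy flux q = K · i = 2.820 × 0.001517 = 0.004278 m/day.
Seepage velocity v = q / n_e = 0.004278 / 0.04 = 0.1070 m/day.
Travel time t = L / v = 1760 / 0.1070 = 16456 days = 45.05 years.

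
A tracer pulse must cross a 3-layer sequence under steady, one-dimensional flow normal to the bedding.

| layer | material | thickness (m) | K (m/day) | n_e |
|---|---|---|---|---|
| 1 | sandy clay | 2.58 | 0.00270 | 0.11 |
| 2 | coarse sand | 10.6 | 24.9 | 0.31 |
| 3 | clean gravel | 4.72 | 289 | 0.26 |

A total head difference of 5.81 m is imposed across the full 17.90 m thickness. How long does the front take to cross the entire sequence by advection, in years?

2.16

With flow normal to the layers, continuity requires the same specific discharge q through every layer.
Σ(b_i/K_i) = 2.58/0.00270 + 10.6/24.9 + 4.72/289 = 956.0 d.
q = Δh / Σ(b_i/K_i) = 5.81 / 956.0 = 0.006077 m/day.
In each layer the seepage velocity is v_i = q/n_i, so the layer transit time is t_i = b_i·n_i / q:
  layer 1 (sandy clay): t_1 = 2.58 × 0.11 / 0.006077 = 46.70 d
  layer 2 (coarse sand): t_2 = 10.6 × 0.31 / 0.006077 = 540.7 d
  layer 3 (clean gravel): t_3 = 4.72 × 0.26 / 0.006077 = 201.9 d
Total t = Σ t_i = 789.3 days = 2.161 years.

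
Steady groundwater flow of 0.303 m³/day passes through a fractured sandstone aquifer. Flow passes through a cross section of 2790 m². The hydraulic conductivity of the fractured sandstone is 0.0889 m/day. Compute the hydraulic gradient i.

From Q = K·A·i, i = Q / (K·A) = 0.303 / (0.08890 × 2790) = 0.001222.

0.00122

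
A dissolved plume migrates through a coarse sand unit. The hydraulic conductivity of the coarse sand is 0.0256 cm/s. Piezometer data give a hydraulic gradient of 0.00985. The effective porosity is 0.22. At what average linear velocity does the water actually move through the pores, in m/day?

0.990

Convert K: 0.0256 cm/s × 864 = 22.12 m/day.
Hydraulic gradient i = 0.00985.
Darcy flux q = K · i = 22.12 × 0.009850 = 0.2179 m/day.
Seepage velocity v = q / n_e = 0.2179 / 0.22 = 0.9903 m/day.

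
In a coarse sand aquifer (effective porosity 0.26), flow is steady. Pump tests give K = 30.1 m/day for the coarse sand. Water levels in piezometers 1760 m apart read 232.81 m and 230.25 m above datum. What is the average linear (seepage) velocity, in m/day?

Hydraulic gradient i = (232.81 − 230.25) / 1760 = 2.56 / 1760 = 0.001455.
Darcy flux q = K · i = 30.10 × 0.001455 = 0.04378 m/day.
Seepage velocity v = q / n_e = 0.04378 / 0.26 = 0.1684 m/day.

0.168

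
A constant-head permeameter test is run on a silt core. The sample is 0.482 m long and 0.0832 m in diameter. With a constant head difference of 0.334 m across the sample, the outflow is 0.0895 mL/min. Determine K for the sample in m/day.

0.0342

Cross-sectional area A = π·(d/2)² = π × (0.0832/2)² = 0.005437 m².
Convert discharge: 0.0895 mL/min = 1.492e-09 m³/s.
Darcy's law rearranged: K = Q·L / (A·Δh) = 1.492e-09 × 0.482 / (0.005437 × 0.334) = 3.959e-07 m/s = 0.03421 m/day.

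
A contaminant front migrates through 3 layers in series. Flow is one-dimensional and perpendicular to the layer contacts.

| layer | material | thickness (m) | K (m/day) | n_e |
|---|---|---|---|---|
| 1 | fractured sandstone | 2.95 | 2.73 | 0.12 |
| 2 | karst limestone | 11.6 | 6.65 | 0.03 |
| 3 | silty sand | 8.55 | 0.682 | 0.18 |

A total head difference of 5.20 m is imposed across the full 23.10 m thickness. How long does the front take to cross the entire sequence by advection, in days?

6.62

With flow normal to the layers, continuity requires the same specific discharge q through every layer.
Σ(b_i/K_i) = 2.95/2.73 + 11.6/6.65 + 8.55/0.682 = 15.36 d.
q = Δh / Σ(b_i/K_i) = 5.20 / 15.36 = 0.3385 m/day.
In each layer the seepage velocity is v_i = q/n_i, so the layer transit time is t_i = b_i·n_i / q:
  layer 1 (fractured sandstone): t_1 = 2.95 × 0.12 / 0.3385 = 1.046 d
  layer 2 (karst limestone): t_2 = 11.6 × 0.03 / 0.3385 = 1.028 d
  layer 3 (silty sand): t_3 = 8.55 × 0.18 / 0.3385 = 4.546 d
Total t = Σ t_i = 6.620 days.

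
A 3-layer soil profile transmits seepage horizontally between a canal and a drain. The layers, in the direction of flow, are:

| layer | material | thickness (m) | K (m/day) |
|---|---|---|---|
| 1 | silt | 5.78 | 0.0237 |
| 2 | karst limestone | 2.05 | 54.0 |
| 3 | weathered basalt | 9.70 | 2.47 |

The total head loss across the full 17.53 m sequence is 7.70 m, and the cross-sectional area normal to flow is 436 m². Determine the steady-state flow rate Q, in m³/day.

Flow is perpendicular to layering, so the layers act in series and the equivalent K is the thickness-weighted harmonic mean.
Total thickness L = 5.78 + 2.05 + 9.70 = 17.53 m.
Σ(b_i/K_i) = 5.78/0.0237 + 2.05/54.0 + 9.70/2.47 = 247.8 d.
K_eq = L / Σ(b_i/K_i) = 17.53 / 247.8 = 0.07073 m/day.
Q = K_eq · A · (Δh/L) = 0.07073 × 436 × (7.70/17.53) = 13.55 m³/day.

13.5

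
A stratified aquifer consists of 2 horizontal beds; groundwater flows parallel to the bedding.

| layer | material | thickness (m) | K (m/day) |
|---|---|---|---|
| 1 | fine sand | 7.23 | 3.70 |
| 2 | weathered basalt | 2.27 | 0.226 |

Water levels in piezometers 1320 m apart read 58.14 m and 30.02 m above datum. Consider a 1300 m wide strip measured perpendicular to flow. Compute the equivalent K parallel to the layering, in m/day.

2.87

Flow is parallel to layering, so each bed carries its own Darcy discharge and the transmissivities add.
Σ(K_i·b_i) = 3.70×7.23 + 0.226×2.27 = 27.26 m²/day.
Total thickness b = 9.500 m, so K_eq = Σ(K_i·b_i)/b = 2.870 m/day.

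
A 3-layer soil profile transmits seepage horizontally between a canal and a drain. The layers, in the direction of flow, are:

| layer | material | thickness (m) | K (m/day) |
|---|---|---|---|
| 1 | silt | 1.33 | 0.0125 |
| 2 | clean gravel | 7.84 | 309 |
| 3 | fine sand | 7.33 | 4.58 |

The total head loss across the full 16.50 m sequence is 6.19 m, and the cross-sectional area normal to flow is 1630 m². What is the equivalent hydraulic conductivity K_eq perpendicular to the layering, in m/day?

0.153

Flow is perpendicular to layering, so the layers act in series and the equivalent K is the thickness-weighted harmonic mean.
Total thickness L = 1.33 + 7.84 + 7.33 = 16.50 m.
Σ(b_i/K_i) = 1.33/0.0125 + 7.84/309 + 7.33/4.58 = 108.0 d.
K_eq = L / Σ(b_i/K_i) = 16.50 / 108.0 = 0.1527 m/day.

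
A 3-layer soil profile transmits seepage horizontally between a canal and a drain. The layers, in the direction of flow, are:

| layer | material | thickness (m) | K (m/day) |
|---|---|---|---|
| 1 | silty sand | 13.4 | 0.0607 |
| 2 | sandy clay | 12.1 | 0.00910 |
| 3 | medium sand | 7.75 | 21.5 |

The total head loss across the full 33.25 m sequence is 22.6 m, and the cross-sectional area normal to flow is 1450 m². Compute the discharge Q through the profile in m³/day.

Flow is perpendicular to layering, so the layers act in series and the equivalent K is the thickness-weighted harmonic mean.
Total thickness L = 13.4 + 12.1 + 7.75 = 33.25 m.
Σ(b_i/K_i) = 13.4/0.0607 + 12.1/0.00910 + 7.75/21.5 = 1551 d.
K_eq = L / Σ(b_i/K_i) = 33.25 / 1551 = 0.02144 m/day.
Q = K_eq · A · (Δh/L) = 0.02144 × 1450 × (22.6/33.25) = 21.13 m³/day.

21.1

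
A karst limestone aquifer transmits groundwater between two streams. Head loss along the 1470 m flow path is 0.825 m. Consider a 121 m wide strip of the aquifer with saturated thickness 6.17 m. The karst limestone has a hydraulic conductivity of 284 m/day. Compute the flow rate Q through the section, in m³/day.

Cross-sectional area A = 121 × 6.17 = 746.6 m².
Hydraulic gradient i = Δh / L = 0.825 / 1470 = 0.0005612.
Darcy's law: Q = K · A · i = 284.0 × 746.6 × 0.0005612 = 119.0 m³/day.

119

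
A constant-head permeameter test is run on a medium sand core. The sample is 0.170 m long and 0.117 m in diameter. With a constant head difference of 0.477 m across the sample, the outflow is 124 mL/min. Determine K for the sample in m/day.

5.92

Cross-sectional area A = π·(d/2)² = π × (0.117/2)² = 0.01075 m².
Convert discharge: 124 mL/min = 2.067e-06 m³/s.
Darcy's law rearranged: K = Q·L / (A·Δh) = 2.067e-06 × 0.170 / (0.01075 × 0.477) = 6.851e-05 m/s = 5.919 m/day.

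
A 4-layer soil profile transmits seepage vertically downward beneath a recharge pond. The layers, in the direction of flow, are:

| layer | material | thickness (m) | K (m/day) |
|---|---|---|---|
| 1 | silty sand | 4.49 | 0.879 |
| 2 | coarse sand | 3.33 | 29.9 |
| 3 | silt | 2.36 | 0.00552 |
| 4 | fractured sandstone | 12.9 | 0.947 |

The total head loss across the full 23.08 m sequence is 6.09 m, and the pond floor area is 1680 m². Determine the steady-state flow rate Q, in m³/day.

Flow is perpendicular to layering, so the layers act in series and the equivalent K is the thickness-weighted harmonic mean.
Total thickness L = 4.49 + 3.33 + 2.36 + 12.9 = 23.08 m.
Σ(b_i/K_i) = 4.49/0.879 + 3.33/29.9 + 2.36/0.00552 + 12.9/0.947 = 446.4 d.
K_eq = L / Σ(b_i/K_i) = 23.08 / 446.4 = 0.05171 m/day.
Q = K_eq · A · (Δh/L) = 0.05171 × 1680 × (6.09/23.08) = 22.92 m³/day.

22.9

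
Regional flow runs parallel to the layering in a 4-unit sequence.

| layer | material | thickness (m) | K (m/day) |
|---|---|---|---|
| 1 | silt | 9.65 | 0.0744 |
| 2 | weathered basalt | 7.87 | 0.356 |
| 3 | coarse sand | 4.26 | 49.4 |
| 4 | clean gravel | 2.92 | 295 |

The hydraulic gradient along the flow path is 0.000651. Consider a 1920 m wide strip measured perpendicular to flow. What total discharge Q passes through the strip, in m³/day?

Flow is parallel to layering, so each bed carries its own Darcy discharge and the transmissivities add.
Σ(K_i·b_i) = 0.0744×9.65 + 0.356×7.87 + 49.4×4.26 + 295×2.92 = 1075 m²/day.
Hydraulic gradient i = 0.000651.
Q = Σ(K_i·b_i) · W · i = 1075 × 1920 × 0.0006510 = 1344 m³/day.

1340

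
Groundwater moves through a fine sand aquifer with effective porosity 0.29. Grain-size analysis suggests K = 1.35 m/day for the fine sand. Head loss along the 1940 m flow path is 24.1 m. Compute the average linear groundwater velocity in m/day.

Hydraulic gradient i = Δh / L = 24.1 / 1940 = 0.01242.
Darcy flux q = K · i = 1.350 × 0.01242 = 0.01677 m/day.
Seepage velocity v = q / n_e = 0.01677 / 0.29 = 0.05783 m/day.

0.0578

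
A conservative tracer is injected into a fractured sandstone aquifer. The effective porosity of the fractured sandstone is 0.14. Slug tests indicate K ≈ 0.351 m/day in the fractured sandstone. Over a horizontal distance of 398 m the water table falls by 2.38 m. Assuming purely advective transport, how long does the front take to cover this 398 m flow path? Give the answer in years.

Hydraulic gradient i = Δh / L = 2.38 / 398 = 0.005980.
Darcy flux q = K · i = 0.3510 × 0.005980 = 0.002099 m/day.
Seepage velocity v = q / n_e = 0.002099 / 0.14 = 0.01499 m/day.
Travel time t = L / v = 398 / 0.01499 = 26547 days = 72.68 years.

72.7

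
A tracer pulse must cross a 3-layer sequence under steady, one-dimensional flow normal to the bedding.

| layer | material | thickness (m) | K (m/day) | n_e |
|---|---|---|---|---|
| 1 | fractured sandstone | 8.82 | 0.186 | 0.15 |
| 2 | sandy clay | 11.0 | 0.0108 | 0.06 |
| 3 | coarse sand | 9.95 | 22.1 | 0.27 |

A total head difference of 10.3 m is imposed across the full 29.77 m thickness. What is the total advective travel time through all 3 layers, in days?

With flow normal to the layers, continuity requires the same specific discharge q through every layer.
Σ(b_i/K_i) = 8.82/0.186 + 11.0/0.0108 + 9.95/22.1 = 1066 d.
q = Δh / Σ(b_i/K_i) = 10.3 / 1066 = 0.009659 m/day.
In each layer the seepage velocity is v_i = q/n_i, so the layer transit time is t_i = b_i·n_i / q:
  layer 1 (fractured sandstone): t_1 = 8.82 × 0.15 / 0.009659 = 137.0 d
  layer 2 (sandy clay): t_2 = 11.0 × 0.06 / 0.009659 = 68.33 d
  layer 3 (coarse sand): t_3 = 9.95 × 0.27 / 0.009659 = 278.1 d
Total t = Σ t_i = 483.4 days.

483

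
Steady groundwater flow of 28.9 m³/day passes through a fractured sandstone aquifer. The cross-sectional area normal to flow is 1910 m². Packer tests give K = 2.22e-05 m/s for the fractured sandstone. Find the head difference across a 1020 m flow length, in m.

Convert K: 2.22e-05 m/s × 86400 = 1.918 m/day.
From Q = K·A·i, i = Q / (K·A) = 28.9 / (1.918 × 1910) = 0.007889.
Head loss Δh = i · L = 0.007889 × 1020 = 8.046 m.

8.05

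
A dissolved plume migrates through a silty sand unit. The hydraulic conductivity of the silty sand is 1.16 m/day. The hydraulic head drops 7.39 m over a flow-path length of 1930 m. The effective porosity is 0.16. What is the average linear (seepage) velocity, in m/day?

0.0278

Hydraulic gradient i = Δh / L = 7.39 / 1930 = 0.003829.
Darcy flux q = K · i = 1.160 × 0.003829 = 0.004442 m/day.
Seepage velocity v = q / n_e = 0.004442 / 0.16 = 0.02776 m/day.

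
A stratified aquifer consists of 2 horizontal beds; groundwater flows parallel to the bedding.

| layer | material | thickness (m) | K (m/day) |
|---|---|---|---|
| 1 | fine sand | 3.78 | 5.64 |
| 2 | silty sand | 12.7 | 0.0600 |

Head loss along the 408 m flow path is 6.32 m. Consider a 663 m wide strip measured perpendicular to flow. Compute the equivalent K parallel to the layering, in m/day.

1.34

Flow is parallel to layering, so each bed carries its own Darcy discharge and the transmissivities add.
Σ(K_i·b_i) = 5.64×3.78 + 0.0600×12.7 = 22.08 m²/day.
Total thickness b = 16.48 m, so K_eq = Σ(K_i·b_i)/b = 1.340 m/day.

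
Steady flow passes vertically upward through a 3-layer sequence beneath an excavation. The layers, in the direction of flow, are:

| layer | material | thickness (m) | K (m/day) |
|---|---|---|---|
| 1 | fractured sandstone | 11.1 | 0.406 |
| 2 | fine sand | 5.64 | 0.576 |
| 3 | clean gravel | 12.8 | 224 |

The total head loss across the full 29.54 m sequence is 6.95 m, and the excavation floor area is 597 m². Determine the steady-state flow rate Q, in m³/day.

Flow is perpendicular to layering, so the layers act in series and the equivalent K is the thickness-weighted harmonic mean.
Total thickness L = 11.1 + 5.64 + 12.8 = 29.54 m.
Σ(b_i/K_i) = 11.1/0.406 + 5.64/0.576 + 12.8/224 = 37.19 d.
K_eq = L / Σ(b_i/K_i) = 29.54 / 37.19 = 0.7943 m/day.
Q = K_eq · A · (Δh/L) = 0.7943 × 597 × (6.95/29.54) = 111.6 m³/day.

112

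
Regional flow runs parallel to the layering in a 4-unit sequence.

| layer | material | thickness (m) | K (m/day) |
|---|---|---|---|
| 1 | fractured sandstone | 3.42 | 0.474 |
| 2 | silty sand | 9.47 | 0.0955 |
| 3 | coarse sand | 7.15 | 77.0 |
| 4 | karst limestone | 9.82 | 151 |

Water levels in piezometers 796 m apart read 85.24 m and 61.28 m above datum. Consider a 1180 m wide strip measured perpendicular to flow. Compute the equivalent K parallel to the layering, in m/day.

Flow is parallel to layering, so each bed carries its own Darcy discharge and the transmissivities add.
Σ(K_i·b_i) = 0.474×3.42 + 0.0955×9.47 + 77.0×7.15 + 151×9.82 = 2036 m²/day.
Total thickness b = 29.86 m, so K_eq = Σ(K_i·b_i)/b = 68.18 m/day.

68.2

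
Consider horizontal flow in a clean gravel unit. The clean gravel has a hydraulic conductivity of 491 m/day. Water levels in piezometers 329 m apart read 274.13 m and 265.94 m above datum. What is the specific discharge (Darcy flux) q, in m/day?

12.2

Hydraulic gradient i = (274.13 − 265.94) / 329 = 8.19 / 329 = 0.02489.
Specific discharge q = K · i = 491.0 × 0.02489 = 12.22 m/day.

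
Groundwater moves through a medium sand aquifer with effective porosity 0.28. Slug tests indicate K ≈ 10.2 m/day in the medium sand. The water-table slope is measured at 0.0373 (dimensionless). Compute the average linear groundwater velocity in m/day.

Hydraulic gradient i = 0.0373.
Darcy flux q = K · i = 10.20 × 0.03730 = 0.3805 m/day.
Seepage velocity v = q / n_e = 0.3805 / 0.28 = 1.359 m/day.

1.36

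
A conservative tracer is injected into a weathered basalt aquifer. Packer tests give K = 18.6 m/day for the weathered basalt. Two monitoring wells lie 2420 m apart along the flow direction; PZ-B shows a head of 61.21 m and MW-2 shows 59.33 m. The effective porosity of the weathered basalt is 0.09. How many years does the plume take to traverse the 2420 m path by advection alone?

Hydraulic gradient i = (61.21 − 59.33) / 2420 = 1.88 / 2420 = 0.0007769.
Darcy flux q = K · i = 18.60 × 0.0007769 = 0.01445 m/day.
Seepage velocity v = q / n_e = 0.01445 / 0.09 = 0.1606 m/day.
Travel time t = L / v = 2420 / 0.1606 = 15073 days = 41.27 years.

41.3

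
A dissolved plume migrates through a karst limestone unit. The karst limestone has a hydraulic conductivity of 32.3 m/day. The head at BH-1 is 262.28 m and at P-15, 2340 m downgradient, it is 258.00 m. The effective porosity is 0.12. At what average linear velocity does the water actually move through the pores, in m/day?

0.492

Hydraulic gradient i = (262.28 − 258.00) / 2340 = 4.28 / 2340 = 0.001829.
Darcy flux q = K · i = 32.30 × 0.001829 = 0.05908 m/day.
Seepage velocity v = q / n_e = 0.05908 / 0.12 = 0.4923 m/day.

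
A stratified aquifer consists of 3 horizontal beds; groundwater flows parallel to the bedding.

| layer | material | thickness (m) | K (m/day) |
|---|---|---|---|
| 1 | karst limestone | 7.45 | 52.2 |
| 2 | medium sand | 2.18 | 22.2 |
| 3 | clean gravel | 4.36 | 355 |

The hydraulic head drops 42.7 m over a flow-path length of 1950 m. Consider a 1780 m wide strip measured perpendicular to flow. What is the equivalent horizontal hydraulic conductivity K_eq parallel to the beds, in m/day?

142

Flow is parallel to layering, so each bed carries its own Darcy discharge and the transmissivities add.
Σ(K_i·b_i) = 52.2×7.45 + 22.2×2.18 + 355×4.36 = 1985 m²/day.
Total thickness b = 13.99 m, so K_eq = Σ(K_i·b_i)/b = 141.9 m/day.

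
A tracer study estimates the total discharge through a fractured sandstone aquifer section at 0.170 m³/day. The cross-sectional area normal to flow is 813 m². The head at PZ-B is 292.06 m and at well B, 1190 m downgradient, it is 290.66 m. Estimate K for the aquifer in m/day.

0.178

Hydraulic gradient i = (292.06 − 290.66) / 1190 = 1.4 / 1190 = 0.001176.
From Q = K·A·i, K = Q / (A·i) = 0.170 / (813.0 × 0.001176) = 0.1777 m/day.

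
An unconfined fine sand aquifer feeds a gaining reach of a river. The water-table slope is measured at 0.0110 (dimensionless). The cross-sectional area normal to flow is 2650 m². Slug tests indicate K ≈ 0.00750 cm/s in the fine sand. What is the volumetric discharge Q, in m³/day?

Convert K: 0.00750 cm/s × 864 = 6.480 m/day.
Hydraulic gradient i = 0.0110.
Darcy's law: Q = K · A · i = 6.480 × 2650 × 0.01100 = 188.9 m³/day.

189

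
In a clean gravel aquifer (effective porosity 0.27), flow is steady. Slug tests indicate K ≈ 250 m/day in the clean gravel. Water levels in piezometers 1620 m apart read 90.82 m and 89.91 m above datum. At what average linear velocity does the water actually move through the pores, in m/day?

Hydraulic gradient i = (90.82 − 89.91) / 1620 = 0.91 / 1620 = 0.0005617.
Darcy flux q = K · i = 250.0 × 0.0005617 = 0.1404 m/day.
Seepage velocity v = q / n_e = 0.1404 / 0.27 = 0.5201 m/day.

0.520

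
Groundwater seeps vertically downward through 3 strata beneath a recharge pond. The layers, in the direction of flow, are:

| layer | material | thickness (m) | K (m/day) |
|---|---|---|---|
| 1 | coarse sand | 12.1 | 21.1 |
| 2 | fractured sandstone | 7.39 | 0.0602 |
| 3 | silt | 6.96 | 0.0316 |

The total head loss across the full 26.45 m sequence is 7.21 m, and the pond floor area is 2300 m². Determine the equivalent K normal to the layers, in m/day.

0.0770

Flow is perpendicular to layering, so the layers act in series and the equivalent K is the thickness-weighted harmonic mean.
Total thickness L = 12.1 + 7.39 + 6.96 = 26.45 m.
Σ(b_i/K_i) = 12.1/21.1 + 7.39/0.0602 + 6.96/0.0316 = 343.6 d.
K_eq = L / Σ(b_i/K_i) = 26.45 / 343.6 = 0.07698 m/day.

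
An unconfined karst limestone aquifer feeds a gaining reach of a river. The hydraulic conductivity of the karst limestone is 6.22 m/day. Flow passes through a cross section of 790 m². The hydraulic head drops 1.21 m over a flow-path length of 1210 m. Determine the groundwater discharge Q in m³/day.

4.91

Hydraulic gradient i = Δh / L = 1.21 / 1210 = 0.001000.
Darcy's law: Q = K · A · i = 6.220 × 790.0 × 0.001000 = 4.914 m³/day.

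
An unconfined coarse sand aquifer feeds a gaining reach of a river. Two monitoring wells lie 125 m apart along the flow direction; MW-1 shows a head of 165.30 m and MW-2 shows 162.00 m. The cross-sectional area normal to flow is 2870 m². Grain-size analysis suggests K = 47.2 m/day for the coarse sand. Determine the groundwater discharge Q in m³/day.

3580

Hydraulic gradient i = (165.30 − 162.00) / 125 = 3.3 / 125 = 0.02640.
Darcy's law: Q = K · A · i = 47.20 × 2870 × 0.02640 = 3576 m³/day.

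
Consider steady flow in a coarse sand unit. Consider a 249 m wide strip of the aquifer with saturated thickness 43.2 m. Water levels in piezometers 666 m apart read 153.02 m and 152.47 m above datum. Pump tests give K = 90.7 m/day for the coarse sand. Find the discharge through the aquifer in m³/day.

806

Cross-sectional area A = 249 × 43.2 = 10757 m².
Hydraulic gradient i = (153.02 − 152.47) / 666 = 0.55 / 666 = 0.0008258.
Darcy's law: Q = K · A · i = 90.70 × 10757 × 0.0008258 = 805.7 m³/day.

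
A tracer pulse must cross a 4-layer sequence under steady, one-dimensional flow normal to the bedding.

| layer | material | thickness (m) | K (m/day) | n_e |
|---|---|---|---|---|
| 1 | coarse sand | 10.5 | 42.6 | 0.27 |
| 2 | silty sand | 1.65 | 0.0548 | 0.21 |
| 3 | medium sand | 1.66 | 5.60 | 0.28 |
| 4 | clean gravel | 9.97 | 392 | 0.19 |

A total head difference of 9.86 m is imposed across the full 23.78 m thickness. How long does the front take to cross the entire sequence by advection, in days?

With flow normal to the layers, continuity requires the same specific discharge q through every layer.
Σ(b_i/K_i) = 10.5/42.6 + 1.65/0.0548 + 1.66/5.60 + 9.97/392 = 30.68 d.
q = Δh / Σ(b_i/K_i) = 9.86 / 30.68 = 0.3214 m/day.
In each layer the seepage velocity is v_i = q/n_i, so the layer transit time is t_i = b_i·n_i / q:
  layer 1 (coarse sand): t_1 = 10.5 × 0.27 / 0.3214 = 8.821 d
  layer 2 (silty sand): t_2 = 1.65 × 0.21 / 0.3214 = 1.078 d
  layer 3 (medium sand): t_3 = 1.66 × 0.28 / 0.3214 = 1.446 d
  layer 4 (clean gravel): t_4 = 9.97 × 0.19 / 0.3214 = 5.894 d
Total t = Σ t_i = 17.24 days.

17.2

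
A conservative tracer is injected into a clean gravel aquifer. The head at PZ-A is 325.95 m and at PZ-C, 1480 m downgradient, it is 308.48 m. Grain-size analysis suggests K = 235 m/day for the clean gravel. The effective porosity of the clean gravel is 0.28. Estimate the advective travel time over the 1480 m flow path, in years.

0.409

Hydraulic gradient i = (325.95 − 308.48) / 1480 = 17.47 / 1480 = 0.01180.
Darcy flux q = K · i = 235.0 × 0.01180 = 2.774 m/day.
Seepage velocity v = q / n_e = 2.774 / 0.28 = 9.907 m/day.
Travel time t = L / v = 1480 / 9.907 = 149.4 days = 0.4090 years.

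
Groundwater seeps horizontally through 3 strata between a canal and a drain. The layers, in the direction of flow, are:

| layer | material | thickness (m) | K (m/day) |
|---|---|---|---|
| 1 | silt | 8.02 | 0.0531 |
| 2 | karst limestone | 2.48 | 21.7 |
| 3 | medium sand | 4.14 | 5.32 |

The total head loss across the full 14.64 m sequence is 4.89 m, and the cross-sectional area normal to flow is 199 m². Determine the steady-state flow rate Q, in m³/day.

Flow is perpendicular to layering, so the layers act in series and the equivalent K is the thickness-weighted harmonic mean.
Total thickness L = 8.02 + 2.48 + 4.14 = 14.64 m.
Σ(b_i/K_i) = 8.02/0.0531 + 2.48/21.7 + 4.14/5.32 = 151.9 d.
K_eq = L / Σ(b_i/K_i) = 14.64 / 151.9 = 0.09636 m/day.
Q = K_eq · A · (Δh/L) = 0.09636 × 199 × (4.89/14.64) = 6.405 m³/day.

6.41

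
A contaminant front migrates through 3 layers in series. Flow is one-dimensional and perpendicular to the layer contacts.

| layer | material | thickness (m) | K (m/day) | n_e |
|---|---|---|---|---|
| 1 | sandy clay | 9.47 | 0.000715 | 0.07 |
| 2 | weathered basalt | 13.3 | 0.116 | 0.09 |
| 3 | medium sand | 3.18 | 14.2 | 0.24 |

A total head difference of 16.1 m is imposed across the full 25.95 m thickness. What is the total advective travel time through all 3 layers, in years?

5.96

With flow normal to the layers, continuity requires the same specific discharge q through every layer.
Σ(b_i/K_i) = 9.47/0.000715 + 13.3/0.116 + 3.18/14.2 = 13360 d.
q = Δh / Σ(b_i/K_i) = 16.1 / 13360 = 0.001205 m/day.
In each layer the seepage velocity is v_i = q/n_i, so the layer transit time is t_i = b_i·n_i / q:
  layer 1 (sandy clay): t_1 = 9.47 × 0.07 / 0.001205 = 550.1 d
  layer 2 (weathered basalt): t_2 = 13.3 × 0.09 / 0.001205 = 993.3 d
  layer 3 (medium sand): t_3 = 3.18 × 0.24 / 0.001205 = 633.3 d
Total t = Σ t_i = 2177 days = 5.959 years.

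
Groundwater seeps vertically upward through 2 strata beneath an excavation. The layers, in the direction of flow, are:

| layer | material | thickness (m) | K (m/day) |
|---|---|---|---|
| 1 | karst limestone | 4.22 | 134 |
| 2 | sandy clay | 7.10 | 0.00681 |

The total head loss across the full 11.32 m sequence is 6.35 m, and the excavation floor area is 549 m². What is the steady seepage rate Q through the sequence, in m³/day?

Flow is perpendicular to layering, so the layers act in series and the equivalent K is the thickness-weighted harmonic mean.
Total thickness L = 4.22 + 7.10 = 11.32 m.
Σ(b_i/K_i) = 4.22/134 + 7.10/0.00681 = 1043 d.
K_eq = L / Σ(b_i/K_i) = 11.32 / 1043 = 0.01086 m/day.
Q = K_eq · A · (Δh/L) = 0.01086 × 549 × (6.35/11.32) = 3.344 m³/day.

3.34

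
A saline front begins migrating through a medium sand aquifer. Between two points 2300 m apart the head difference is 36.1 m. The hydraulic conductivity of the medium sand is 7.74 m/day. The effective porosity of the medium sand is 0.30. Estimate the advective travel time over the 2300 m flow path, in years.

15.6

Hydraulic gradient i = Δh / L = 36.1 / 2300 = 0.01570.
Darcy flux q = K · i = 7.740 × 0.01570 = 0.1215 m/day.
Seepage velocity v = q / n_e = 0.1215 / 0.30 = 0.4049 m/day.
Travel time t = L / v = 2300 / 0.4049 = 5680 days = 15.55 years.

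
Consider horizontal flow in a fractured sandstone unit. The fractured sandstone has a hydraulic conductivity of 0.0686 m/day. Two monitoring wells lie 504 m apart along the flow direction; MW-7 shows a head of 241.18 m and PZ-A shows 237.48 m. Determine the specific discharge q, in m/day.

0.000504

Hydraulic gradient i = (241.18 − 237.48) / 504 = 3.7 / 504 = 0.007341.
Specific discharge q = K · i = 0.06860 × 0.007341 = 0.0005036 m/day.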